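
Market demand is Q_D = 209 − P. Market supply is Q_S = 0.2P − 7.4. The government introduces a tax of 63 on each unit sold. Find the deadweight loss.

In inverse form: demand P = 209 − Q, supply P = 37 + 5Q.
Competitive equilibrium: 209 − Q = 37 + 5Q → Q* = 28.6667, P* = 180.3333.
With the tax, the buyer price exceeds the seller price by 63: (209 − Q) − (37 + 5Q) = 63 → Q' = 18.1667.
ΔQ = 28.6667 − 18.1667 = 10.5; the wedge equals the tax, 63.
The triangle = ½ × 10.5 × 63 = 330.75.

330.75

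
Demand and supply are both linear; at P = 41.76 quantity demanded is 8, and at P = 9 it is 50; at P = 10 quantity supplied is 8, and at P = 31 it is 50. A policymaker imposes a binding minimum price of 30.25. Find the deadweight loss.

Demand slope = (9 − 41.76)/(50 − 8) = −0.78, so P = 48 − 0.78Q.
Supply slope = (31 − 10)/(50 − 8) = 0.5, so P = 6 + 0.5Q.
Competitive equilibrium: 48 − 0.78Q = 6 + 0.5Q → Q* = 32.8125, P* = 22.4063.
At the floor P = 30.25, quantity demanded = (48 − 30.25)/0.78 = 22.7564.
Sellers' marginal cost at Q' = 22.7564: 6 + 0.5·22.7564 = 17.3782.
ΔQ = 32.8125 − 22.7564 = 10.0561; wedge = 30.25 − 17.3782 = 12.8718.
DWL = ½ × 10.0561 × 12.8718 = 64.72.

64.72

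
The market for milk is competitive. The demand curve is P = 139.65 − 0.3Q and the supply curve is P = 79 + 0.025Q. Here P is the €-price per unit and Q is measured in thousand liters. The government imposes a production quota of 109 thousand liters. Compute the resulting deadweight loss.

€978.92 thousand

Competitive equilibrium: 139.65 − 0.3Q = 79 + 0.025Q → Q* = 186.6154, P* = 83.6654.
At Q = 109: demand price = 139.65 − 0.3·109 = 106.95; supply price = 79 + 0.025·109 = 81.725.
ΔQ = 186.6154 − 109 = 77.6154; wedge = 106.95 − 81.725 = 25.225.
DWL = ½ × 77.6154 × 25.225 = €978.92 thousand.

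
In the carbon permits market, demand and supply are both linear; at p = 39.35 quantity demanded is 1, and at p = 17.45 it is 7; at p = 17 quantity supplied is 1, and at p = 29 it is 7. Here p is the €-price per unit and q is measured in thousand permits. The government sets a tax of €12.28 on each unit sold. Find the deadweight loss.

€13.34 thousand

Demand slope = (17.45 − 39.35)/(7 − 1) = −3.65, so p = 43 − 3.65q.
Supply slope = (29 − 17)/(7 − 1) = 2, so p = 15 + 2q.
Competitive equilibrium: 43 − 3.65q = 15 + 2q → q* = 4.95575, p* = 24.9115.
With the tax, the buyer price exceeds the seller price by 12.28: (43 − 3.65q) − (15 + 2q) = 12.28 → q' = 2.7823.
Δq = 4.95575 − 2.7823 = 2.17345; the wedge equals the tax, 12.28.
Deadweight loss = ½ × 2.17345 × 12.28 = €13.34 thousand.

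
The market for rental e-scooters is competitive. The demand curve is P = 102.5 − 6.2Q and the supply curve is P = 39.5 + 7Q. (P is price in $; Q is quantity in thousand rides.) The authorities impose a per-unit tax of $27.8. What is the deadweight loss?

$29.27 thousand

Competitive equilibrium: 102.5 − 6.2Q = 39.5 + 7Q → Q* = 4.7727, P* = 72.9091.
With the tax, the buyer price exceeds the seller price by 27.8: (102.5 − 6.2Q) − (39.5 + 7Q) = 27.8 → Q' = 2.6667.
ΔQ = 4.7727 − 2.6667 = 2.106; the wedge equals the tax, 27.8.
Deadweight loss = ½ × 2.106 × 27.8 = $29.27 thousand.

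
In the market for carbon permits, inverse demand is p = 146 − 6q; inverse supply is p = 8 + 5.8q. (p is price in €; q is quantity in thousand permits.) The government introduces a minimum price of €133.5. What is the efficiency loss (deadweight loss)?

Competitive equilibrium: 146 − 6q = 8 + 5.8q → q* = 11.6949, p* = 75.8305.
At the floor p = 133.5, quantity demanded = (146 − 133.5)/6 = 2.0833.
Sellers' marginal cost at q' = 2.0833: 8 + 5.8·2.0833 = 20.0831.
Δq = 11.6949 − 2.0833 = 9.6116; wedge = 133.5 − 20.0831 = 113.4169.
DWL = ½ × 9.6116 × 113.4169 = €545.06 thousand.

€545.06 thousand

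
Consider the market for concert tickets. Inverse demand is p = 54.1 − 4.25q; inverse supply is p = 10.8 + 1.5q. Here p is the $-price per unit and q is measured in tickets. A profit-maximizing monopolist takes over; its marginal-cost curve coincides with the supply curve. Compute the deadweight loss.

Competitive equilibrium: 54.1 − 4.25q = 10.8 + 1.5q → q* = 7.5304, p* = 22.0957.
Marginal revenue: MR = 54.1 − 8.5q. Set MR = MC: 54.1 − 8.5q = 10.8 + 1.5q → q_m = 4.33.
Price p_m = 54.1 − 4.25·4.33 = 35.6975; MC(q_m) = 10.8 + 1.5·4.33 = 17.295.
Competitive q* = 7.5304, so Δq = 3.2004; wedge = 35.6975 − 17.295 = 18.4025.
Welfare loss = ½ × 3.2004 × 18.4025 = $29.45.

$29.45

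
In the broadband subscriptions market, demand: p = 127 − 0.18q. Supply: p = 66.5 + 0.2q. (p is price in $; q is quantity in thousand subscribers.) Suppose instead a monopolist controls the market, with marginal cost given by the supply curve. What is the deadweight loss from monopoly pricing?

$497.58 thousand

Competitive equilibrium: 127 − 0.18q = 66.5 + 0.2q → q* = 159.21053, p* = 98.34211.
Marginal revenue: MR = 127 − 0.36q. Set MR = MC: 127 − 0.36q = 66.5 + 0.2q → q_m = 108.03571.
Price p_m = 127 − 0.18·108.03571 = 107.55357; MC(q_m) = 66.5 + 0.2·108.03571 = 88.10714.
Competitive q* = 159.21053, so Δq = 51.17482; wedge = 107.55357 − 88.10714 = 19.44643.
Welfare loss = ½ × 51.17482 × 19.44643 = $497.58 thousand.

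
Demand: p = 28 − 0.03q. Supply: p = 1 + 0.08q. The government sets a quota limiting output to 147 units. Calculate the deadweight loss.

Competitive equilibrium: 28 − 0.03q = 1 + 0.08q → q* = 245.4545, p* = 20.6364.
At q = 147: demand price = 28 − 0.03·147 = 23.59; supply price = 1 + 0.08·147 = 12.76.
Δq = 245.4545 − 147 = 98.4545; wedge = 23.59 − 12.76 = 10.83.
DWL = ½ × 98.4545 × 10.83 = 533.13.

533.13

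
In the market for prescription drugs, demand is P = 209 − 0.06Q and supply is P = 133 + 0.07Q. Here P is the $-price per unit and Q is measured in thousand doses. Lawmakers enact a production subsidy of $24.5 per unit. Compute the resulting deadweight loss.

$2308.65 thousand

Competitive equilibrium: 209 − 0.06Q = 133 + 0.07Q → Q* = 584.6154, P* = 173.9231.
The subsidy lowers effective supply by 24.5: P = 108.5 + 0.07Q.
New quantity: 209 − 0.06Q = 108.5 + 0.07Q → Q' = 773.0769.
Overproduction ΔQ = 773.0769 − 584.6154 = 188.4615; wedge = subsidy = 24.5.
DWL = ½ × 188.4615 × 24.5 = $2308.65 thousand.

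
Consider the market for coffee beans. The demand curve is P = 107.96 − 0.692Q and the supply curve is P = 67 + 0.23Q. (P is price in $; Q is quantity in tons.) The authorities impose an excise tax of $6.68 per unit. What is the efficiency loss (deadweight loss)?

Competitive equilibrium: 107.96 − 0.692Q = 67 + 0.23Q → Q* = 44.4252, P* = 77.2178.
With the tax, the buyer price exceeds the seller price by 6.68: (107.96 − 0.692Q) − (67 + 0.23Q) = 6.68 → Q' = 37.18.
ΔQ = 44.4252 − 37.18 = 7.2452; the wedge equals the tax, 6.68.
The triangle = ½ × 7.2452 × 6.68 = $24.20.

$24.20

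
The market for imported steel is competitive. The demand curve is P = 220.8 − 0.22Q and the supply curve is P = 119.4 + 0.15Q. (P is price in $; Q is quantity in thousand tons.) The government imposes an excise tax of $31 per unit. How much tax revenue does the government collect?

Competitive equilibrium: 220.8 − 0.22Q = 119.4 + 0.15Q → Q* = 274.0541, P* = 160.5081.
With the tax, the buyer price exceeds the seller price by 31: (220.8 − 0.22Q) − (119.4 + 0.15Q) = 31 → Q' = 190.2703.
Tax revenue = 31 × 190.2703 = $5898.38 thousand.

$5898.38 thousand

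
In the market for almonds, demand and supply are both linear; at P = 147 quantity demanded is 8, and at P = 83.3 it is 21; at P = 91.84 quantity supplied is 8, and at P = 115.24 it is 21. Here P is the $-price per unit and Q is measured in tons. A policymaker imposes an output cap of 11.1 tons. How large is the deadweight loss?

Demand slope = (83.3 − 147)/(21 − 8) = −4.9, so P = 186.2 − 4.9Q.
Supply slope = (115.24 − 91.84)/(21 − 8) = 1.8, so P = 77.44 + 1.8Q.
Competitive equilibrium: 186.2 − 4.9Q = 77.44 + 1.8Q → Q* = 16.2328, P* = 106.6591.
At Q = 11.1: demand price = 186.2 − 4.9·11.1 = 131.81; supply price = 77.44 + 1.8·11.1 = 97.42.
ΔQ = 16.2328 − 11.1 = 5.1328; wedge = 131.81 − 97.42 = 34.39.
The triangle = ½ × 5.1328 × 34.39 = $88.26.

$88.26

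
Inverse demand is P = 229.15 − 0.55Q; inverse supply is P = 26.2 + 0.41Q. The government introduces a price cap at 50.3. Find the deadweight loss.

Competitive equilibrium: 229.15 − 0.55Q = 26.2 + 0.41Q → Q* = 211.4063, P* = 112.8766.
At the ceiling P = 50.3, quantity supplied = (50.3 − 26.2)/0.41 = 58.7805.
Willingness to pay at Q' = 58.7805: 229.15 − 0.55·58.7805 = 196.8207.
ΔQ = 211.4063 − 58.7805 = 152.6258; wedge = 196.8207 − 50.3 = 146.5207.
Welfare loss = ½ × 152.6258 × 146.5207 = 11181.42.

11181.42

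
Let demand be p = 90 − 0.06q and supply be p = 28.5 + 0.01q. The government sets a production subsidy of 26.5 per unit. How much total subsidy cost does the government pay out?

Competitive equilibrium: 90 − 0.06q = 28.5 + 0.01q → q* = 878.5714, p* = 37.2857.
The subsidy lowers effective supply by 26.5: p = 2 + 0.01q.
New quantity: 90 − 0.06q = 2 + 0.01q → q' = 1257.1429.
Total subsidy cost = 26.5 × 1257.1429 = 33314.29.

33314.29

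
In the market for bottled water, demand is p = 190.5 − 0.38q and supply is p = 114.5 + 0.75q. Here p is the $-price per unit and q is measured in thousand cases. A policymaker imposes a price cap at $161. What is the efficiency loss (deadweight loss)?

Competitive equilibrium: 190.5 − 0.38q = 114.5 + 0.75q → q* = 67.2566, p* = 164.9425.
At the ceiling p = 161, quantity supplied = (161 − 114.5)/0.75 = 62.
Willingness to pay at q' = 62: 190.5 − 0.38·62 = 166.94.
Δq = 67.2566 − 62 = 5.2566; wedge = 166.94 − 161 = 5.94.
The triangle = ½ × 5.2566 × 5.94 = $15.61 thousand.

$15.61 thousand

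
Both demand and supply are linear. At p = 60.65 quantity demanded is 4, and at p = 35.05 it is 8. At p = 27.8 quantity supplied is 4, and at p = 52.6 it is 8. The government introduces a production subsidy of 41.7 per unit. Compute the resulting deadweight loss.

Demand slope = (35.05 − 60.65)/(8 − 4) = −6.4, so p = 86.25 − 6.4q.
Supply slope = (52.6 − 27.8)/(8 − 4) = 6.2, so p = 3 + 6.2q.
Competitive equilibrium: 86.25 − 6.4q = 3 + 6.2q → q* = 6.60714, p* = 43.96429.
The subsidy lowers effective supply by 41.7: p = 6.2q − 38.7.
New quantity: 86.25 − 6.4q = 6.2q − 38.7 → q' = 9.91667.
Overproduction Δq = 9.91667 − 6.60714 = 3.30953; wedge = subsidy = 41.7.
Deadweight loss = ½ × 3.30953 × 41.7 = 69.

69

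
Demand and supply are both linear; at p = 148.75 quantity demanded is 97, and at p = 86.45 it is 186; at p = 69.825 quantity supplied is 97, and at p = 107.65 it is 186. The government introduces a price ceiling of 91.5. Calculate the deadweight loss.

206.40

Demand slope = (86.45 − 148.75)/(186 − 97) = −0.7, so p = 216.65 − 0.7q.
Supply slope = (107.65 − 69.825)/(186 − 97) = 0.425, so p = 28.6 + 0.425q.
Competitive equilibrium: 216.65 − 0.7q = 28.6 + 0.425q → q* = 167.1556, p* = 99.6411.
At the ceiling p = 91.5, quantity supplied = (91.5 − 28.6)/0.425 = 148.
Willingness to pay at q' = 148: 216.65 − 0.7·148 = 113.05.
Δq = 167.1556 − 148 = 19.1556; wedge = 113.05 − 91.5 = 21.55.
DWL = ½ × 19.1556 × 21.55 = 206.40.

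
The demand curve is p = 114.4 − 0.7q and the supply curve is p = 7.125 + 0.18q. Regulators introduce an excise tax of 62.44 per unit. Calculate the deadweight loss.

2215.20

Competitive equilibrium: 114.4 − 0.7q = 7.125 + 0.18q → q* = 121.9034, p* = 29.0676.
With the tax, the buyer price exceeds the seller price by 62.44: (114.4 − 0.7q) − (7.125 + 0.18q) = 62.44 → q' = 50.9489.
Δq = 121.9034 − 50.9489 = 70.9545; the wedge equals the tax, 62.44.
The triangle = ½ × 70.9545 × 62.44 = 2215.20.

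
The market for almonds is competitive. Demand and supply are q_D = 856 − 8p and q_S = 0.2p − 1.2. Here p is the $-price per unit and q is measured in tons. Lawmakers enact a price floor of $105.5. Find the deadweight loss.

$152.22

In inverse form: demand p = 107 − 0.125q, supply p = 6 + 5q.
Competitive equilibrium: 107 − 0.125q = 6 + 5q → q* = 19.7073, p* = 104.5366.
At the floor p = 105.5, quantity demanded = (107 − 105.5)/0.125 = 12.
Sellers' marginal cost at q' = 12: 6 + 5·12 = 66.
Δq = 19.7073 − 12 = 7.7073; wedge = 105.5 − 66 = 39.5.
DWL = ½ × 7.7073 × 39.5 = $152.22.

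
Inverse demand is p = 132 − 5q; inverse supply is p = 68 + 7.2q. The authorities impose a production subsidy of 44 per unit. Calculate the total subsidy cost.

Competitive equilibrium: 132 − 5q = 68 + 7.2q → q* = 5.2459, p* = 105.7705.
The subsidy lowers effective supply by 44: p = 24 + 7.2q.
New quantity: 132 − 5q = 24 + 7.2q → q' = 8.8525.
Total subsidy cost = 44 × 8.8525 = 389.51.

389.51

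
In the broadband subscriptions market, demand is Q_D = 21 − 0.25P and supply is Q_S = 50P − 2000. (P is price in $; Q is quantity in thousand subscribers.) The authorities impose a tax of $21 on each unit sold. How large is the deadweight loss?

$54.85 thousand

In inverse form: demand P = 84 − 4Q, supply P = 40 + 0.02Q.
Competitive equilibrium: 84 − 4Q = 40 + 0.02Q → Q* = 10.9453, P* = 40.2189.
With the tax, the buyer price exceeds the seller price by 21: (84 − 4Q) − (40 + 0.02Q) = 21 → Q' = 5.7214.
ΔQ = 10.9453 − 5.7214 = 5.2239; the wedge equals the tax, 21.
The triangle = ½ × 5.2239 × 21 = $54.85 thousand.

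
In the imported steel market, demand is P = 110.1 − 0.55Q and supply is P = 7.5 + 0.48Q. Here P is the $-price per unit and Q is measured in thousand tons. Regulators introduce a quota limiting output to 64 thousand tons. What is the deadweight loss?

Competitive equilibrium: 110.1 − 0.55Q = 7.5 + 0.48Q → Q* = 99.6117, P* = 55.3136.
At Q = 64: demand price = 110.1 − 0.55·64 = 74.9; supply price = 7.5 + 0.48·64 = 38.22.
ΔQ = 99.6117 − 64 = 35.6117; wedge = 74.9 − 38.22 = 36.68.
DWL = ½ × 35.6117 × 36.68 = $653.12 thousand.

$653.12 thousand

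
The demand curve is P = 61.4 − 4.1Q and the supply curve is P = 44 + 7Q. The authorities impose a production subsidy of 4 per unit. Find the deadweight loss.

0.72

Competitive equilibrium: 61.4 − 4.1Q = 44 + 7Q → Q* = 1.5676, P* = 54.973.
The subsidy lowers effective supply by 4: P = 40 + 7Q.
New quantity: 61.4 − 4.1Q = 40 + 7Q → Q' = 1.9279.
Overproduction ΔQ = 1.9279 − 1.5676 = 0.3603; wedge = subsidy = 4.
Deadweight loss = ½ × 0.3603 × 4 = 0.72.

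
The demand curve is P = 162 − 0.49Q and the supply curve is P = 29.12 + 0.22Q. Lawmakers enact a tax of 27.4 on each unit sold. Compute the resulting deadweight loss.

528.70

Competitive equilibrium: 162 − 0.49Q = 29.12 + 0.22Q → Q* = 187.1549, P* = 70.2941.
With the tax, the buyer price exceeds the seller price by 27.4: (162 − 0.49Q) − (29.12 + 0.22Q) = 27.4 → Q' = 148.5634.
ΔQ = 187.1549 − 148.5634 = 38.5915; the wedge equals the tax, 27.4.
DWL = ½ × 38.5915 × 27.4 = 528.70.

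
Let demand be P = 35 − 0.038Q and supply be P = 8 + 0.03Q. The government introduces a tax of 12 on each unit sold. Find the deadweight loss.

Competitive equilibrium: 35 − 0.038Q = 8 + 0.03Q → Q* = 397.0588, P* = 19.9118.
With the tax, the buyer price exceeds the seller price by 12: (35 − 0.038Q) − (8 + 0.03Q) = 12 → Q' = 220.5882.
ΔQ = 397.0588 − 220.5882 = 176.4706; the wedge equals the tax, 12.
DWL = ½ × 176.4706 × 12 = 1058.82.

1058.82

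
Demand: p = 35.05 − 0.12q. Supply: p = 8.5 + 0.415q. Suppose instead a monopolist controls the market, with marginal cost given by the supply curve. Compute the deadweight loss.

Competitive equilibrium: 35.05 − 0.12q = 8.5 + 0.415q → q* = 49.6262, p* = 29.0949.
Marginal revenue: MR = 35.05 − 0.24q. Set MR = MC: 35.05 − 0.24q = 8.5 + 0.415q → q_m = 40.5344.
Price p_m = 35.05 − 0.12·40.5344 = 30.1859; MC(q_m) = 8.5 + 0.415·40.5344 = 25.3218.
Competitive q* = 49.6262, so Δq = 9.0918; wedge = 30.1859 − 25.3218 = 4.8641.
Deadweight loss = ½ × 9.0918 × 4.8641 = 22.11.

22.11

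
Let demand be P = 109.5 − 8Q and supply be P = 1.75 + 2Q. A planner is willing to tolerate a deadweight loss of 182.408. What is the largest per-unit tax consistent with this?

60.4

Competitive equilibrium: 109.5 − 8Q = 1.75 + 2Q → Q* = 10.775, P* = 23.3.
A tax t gives ΔQ = t/10 and wedge t, so DWL = t²/20.
t²/20 = 182.408 → t² = 3648.16 → t = 60.4.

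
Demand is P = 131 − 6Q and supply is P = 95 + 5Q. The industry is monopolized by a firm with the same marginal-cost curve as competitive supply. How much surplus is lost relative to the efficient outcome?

Competitive equilibrium: 131 − 6Q = 95 + 5Q → Q* = 3.2727, P* = 111.3636.
Marginal revenue: MR = 131 − 12Q. Set MR = MC: 131 − 12Q = 95 + 5Q → Q_m = 2.1176.
Price P_m = 131 − 6·2.1176 = 118.2944; MC(Q_m) = 95 + 5·2.1176 = 105.588.
Competitive Q* = 3.2727, so ΔQ = 1.1551; wedge = 118.2944 − 105.588 = 12.7064.
The triangle = ½ × 1.1551 × 12.7064 = 7.34.

7.34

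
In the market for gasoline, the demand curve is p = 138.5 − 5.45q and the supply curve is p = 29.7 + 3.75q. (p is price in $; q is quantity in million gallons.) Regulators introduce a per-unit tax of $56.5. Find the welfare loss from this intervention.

Competitive equilibrium: 138.5 − 5.45q = 29.7 + 3.75q → q* = 11.8261, p* = 74.0478.
With the tax, the buyer price exceeds the seller price by 56.5: (138.5 − 5.45q) − (29.7 + 3.75q) = 56.5 → q' = 5.6848.
Δq = 11.8261 − 5.6848 = 6.1413; the wedge equals the tax, 56.5.
Deadweight loss = ½ × 6.1413 × 56.5 = $173.49 million.

$173.49 million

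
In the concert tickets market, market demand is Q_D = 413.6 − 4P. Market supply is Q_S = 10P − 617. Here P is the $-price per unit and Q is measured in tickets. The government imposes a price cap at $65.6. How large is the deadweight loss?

In inverse form: demand P = 103.4 − 0.25Q, supply P = 61.7 + 0.1Q.
Competitive equilibrium: 103.4 − 0.25Q = 61.7 + 0.1Q → Q* = 119.1429, P* = 73.6143.
At the ceiling P = 65.6, quantity supplied = (65.6 − 61.7)/0.1 = 39.
Willingness to pay at Q' = 39: 103.4 − 0.25·39 = 93.65.
ΔQ = 119.1429 − 39 = 80.1429; wedge = 93.65 − 65.6 = 28.05.
Welfare loss = ½ × 80.1429 × 28.05 = $1124.

$1124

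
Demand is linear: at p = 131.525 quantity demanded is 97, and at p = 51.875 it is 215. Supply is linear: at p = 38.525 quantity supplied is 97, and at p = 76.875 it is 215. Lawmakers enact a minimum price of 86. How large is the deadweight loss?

326.54

Demand slope = (51.875 − 131.525)/(215 − 97) = −0.675, so p = 197 − 0.675q.
Supply slope = (76.875 − 38.525)/(215 − 97) = 0.325, so p = 7 + 0.325q.
Competitive equilibrium: 197 − 0.675q = 7 + 0.325q → q* = 190, p* = 68.75.
At the floor p = 86, quantity demanded = (197 − 86)/0.675 = 164.4444.
Sellers' marginal cost at q' = 164.4444: 7 + 0.325·164.4444 = 60.4444.
Δq = 190 − 164.4444 = 25.5556; wedge = 86 − 60.4444 = 25.5556.
Deadweight loss = ½ × 25.5556 × 25.5556 = 326.54.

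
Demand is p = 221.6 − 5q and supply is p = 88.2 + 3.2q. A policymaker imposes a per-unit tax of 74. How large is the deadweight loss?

Competitive equilibrium: 221.6 − 5q = 88.2 + 3.2q → q* = 16.2683, p* = 140.2585.
With the tax, the buyer price exceeds the seller price by 74: (221.6 − 5q) − (88.2 + 3.2q) = 74 → q' = 7.2439.
Δq = 16.2683 − 7.2439 = 9.0244; the wedge equals the tax, 74.
DWL = ½ × 9.0244 × 74 = 333.90.

333.90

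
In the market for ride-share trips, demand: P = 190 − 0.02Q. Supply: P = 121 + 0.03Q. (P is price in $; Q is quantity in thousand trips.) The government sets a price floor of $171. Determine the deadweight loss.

$4622.50 thousand

Competitive equilibrium: 190 − 0.02Q = 121 + 0.03Q → Q* = 1380, P* = 162.4.
At the floor P = 171, quantity demanded = (190 − 171)/0.02 = 950.
Sellers' marginal cost at Q' = 950: 121 + 0.03·950 = 149.5.
ΔQ = 1380 − 950 = 430; wedge = 171 − 149.5 = 21.5.
Welfare loss = ½ × 430 × 21.5 = $4622.50 thousand.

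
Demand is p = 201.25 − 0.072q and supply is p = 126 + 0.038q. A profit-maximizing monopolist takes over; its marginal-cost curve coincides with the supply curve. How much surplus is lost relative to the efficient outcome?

4028.21

Competitive equilibrium: 201.25 − 0.072q = 126 + 0.038q → q* = 684.09091, p* = 151.99545.
Marginal revenue: MR = 201.25 − 0.144q. Set MR = MC: 201.25 − 0.144q = 126 + 0.038q → q_m = 413.46154.
Price p_m = 201.25 − 0.072·413.46154 = 171.48077; MC(q_m) = 126 + 0.038·413.46154 = 141.71154.
Competitive q* = 684.09091, so Δq = 270.62937; wedge = 171.48077 − 141.71154 = 29.76923.
The triangle = ½ × 270.62937 × 29.76923 = 4028.21.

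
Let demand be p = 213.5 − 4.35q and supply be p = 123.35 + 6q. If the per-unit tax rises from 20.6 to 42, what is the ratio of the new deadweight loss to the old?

4.157

Competitive equilibrium: 213.5 − 4.35q = 123.35 + 6q → q* = 8.7101, p* = 175.6109.
For a per-unit tax t: Δq = t/10.35, so DWL = ½·t·(t/10.35) = t²/20.7.
At t = 20.6: DWL = 20.500. At t = 42: DWL = 85.217.
Ratio = (42/20.6)² = 4.157.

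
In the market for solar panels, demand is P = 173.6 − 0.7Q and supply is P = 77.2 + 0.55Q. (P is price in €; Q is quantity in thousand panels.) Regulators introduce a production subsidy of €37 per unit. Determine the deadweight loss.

Competitive equilibrium: 173.6 − 0.7Q = 77.2 + 0.55Q → Q* = 77.12, P* = 119.616.
The subsidy lowers effective supply by 37: P = 40.2 + 0.55Q.
New quantity: 173.6 − 0.7Q = 40.2 + 0.55Q → Q' = 106.72.
Overproduction ΔQ = 106.72 − 77.12 = 29.6; wedge = subsidy = 37.
Deadweight loss = ½ × 29.6 × 37 = €547.60 thousand.

€547.60 thousand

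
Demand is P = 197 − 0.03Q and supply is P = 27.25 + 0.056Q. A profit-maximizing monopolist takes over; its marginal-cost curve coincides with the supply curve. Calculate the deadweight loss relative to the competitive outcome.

Competitive equilibrium: 197 − 0.03Q = 27.25 + 0.056Q → Q* = 1973.83721, P* = 137.78488.
Marginal revenue: MR = 197 − 0.06Q. Set MR = MC: 197 − 0.06Q = 27.25 + 0.056Q → Q_m = 1463.36207.
Price P_m = 197 − 0.03·1463.36207 = 153.09914; MC(Q_m) = 27.25 + 0.056·1463.36207 = 109.19828.
Competitive Q* = 1973.83721, so ΔQ = 510.47514; wedge = 153.09914 − 109.19828 = 43.90086.
Welfare loss = ½ × 510.47514 × 43.90086 = 11205.15.

11205.15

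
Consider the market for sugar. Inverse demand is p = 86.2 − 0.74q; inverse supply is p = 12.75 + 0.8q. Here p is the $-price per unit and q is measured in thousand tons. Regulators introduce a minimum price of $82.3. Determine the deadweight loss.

$1385.88 thousand

Competitive equilibrium: 86.2 − 0.74q = 12.75 + 0.8q → q* = 47.6948, p* = 50.9058.
At the floor p = 82.3, quantity demanded = (86.2 − 82.3)/0.74 = 5.2703.
Sellers' marginal cost at q' = 5.2703: 12.75 + 0.8·5.2703 = 16.9662.
Δq = 47.6948 − 5.2703 = 42.4245; wedge = 82.3 − 16.9662 = 65.3338.
Deadweight loss = ½ × 42.4245 × 65.3338 = $1385.88 thousand.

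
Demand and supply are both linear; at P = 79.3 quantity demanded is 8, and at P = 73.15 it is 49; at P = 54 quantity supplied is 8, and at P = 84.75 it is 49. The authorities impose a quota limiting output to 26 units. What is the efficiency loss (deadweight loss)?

Demand slope = (73.15 − 79.3)/(49 − 8) = −0.15, so P = 80.5 − 0.15Q.
Supply slope = (84.75 − 54)/(49 − 8) = 0.75, so P = 48 + 0.75Q.
Competitive equilibrium: 80.5 − 0.15Q = 48 + 0.75Q → Q* = 36.1111, P* = 75.0833.
At Q = 26: demand price = 80.5 − 0.15·26 = 76.6; supply price = 48 + 0.75·26 = 67.5.
ΔQ = 36.1111 − 26 = 10.1111; wedge = 76.6 − 67.5 = 9.1.
Welfare loss = ½ × 10.1111 × 9.1 = 46.01.

46.01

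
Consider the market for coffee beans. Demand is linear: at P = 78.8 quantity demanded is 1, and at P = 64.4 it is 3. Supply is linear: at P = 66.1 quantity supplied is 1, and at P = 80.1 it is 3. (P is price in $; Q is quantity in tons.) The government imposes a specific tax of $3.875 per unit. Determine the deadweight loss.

Demand slope = (64.4 − 78.8)/(3 − 1) = −7.2, so P = 86 − 7.2Q.
Supply slope = (80.1 − 66.1)/(3 − 1) = 7, so P = 59.1 + 7Q.
Competitive equilibrium: 86 − 7.2Q = 59.1 + 7Q → Q* = 1.8944, P* = 72.3606.
With the tax, the buyer price exceeds the seller price by 3.875: (86 − 7.2Q) − (59.1 + 7Q) = 3.875 → Q' = 1.6215.
ΔQ = 1.8944 − 1.6215 = 0.2729; the wedge equals the tax, 3.875.
DWL = ½ × 0.2729 × 3.875 = $0.53.

$0.53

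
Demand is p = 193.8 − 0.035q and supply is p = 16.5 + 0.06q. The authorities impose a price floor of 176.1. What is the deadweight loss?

Competitive equilibrium: 193.8 − 0.035q = 16.5 + 0.06q → q* = 1866.31579, p* = 128.47895.
At the floor p = 176.1, quantity demanded = (193.8 − 176.1)/0.035 = 505.71429.
Sellers' marginal cost at q' = 505.71429: 16.5 + 0.06·505.71429 = 46.84286.
Δq = 1866.31579 − 505.71429 = 1360.6015; wedge = 176.1 − 46.84286 = 129.25714.
Deadweight loss = ½ × 1360.6015 × 129.25714 = 87933.73.

87933.73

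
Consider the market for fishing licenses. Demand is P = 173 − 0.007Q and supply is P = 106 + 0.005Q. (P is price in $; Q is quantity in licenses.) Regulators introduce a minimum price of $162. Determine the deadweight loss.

$96572.28

Competitive equilibrium: 173 − 0.007Q = 106 + 0.005Q → Q* = 5583.33333, P* = 133.91667.
At the floor P = 162, quantity demanded = (173 − 162)/0.007 = 1571.42857.
Sellers' marginal cost at Q' = 1571.42857: 106 + 0.005·1571.42857 = 113.85714.
ΔQ = 5583.33333 − 1571.42857 = 4011.90476; wedge = 162 − 113.85714 = 48.14286.
Welfare loss = ½ × 4011.90476 × 48.14286 = $96572.28.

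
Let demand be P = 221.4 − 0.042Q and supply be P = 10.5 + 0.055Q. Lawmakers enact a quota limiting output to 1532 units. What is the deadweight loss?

20004.08

Competitive equilibrium: 221.4 − 0.042Q = 10.5 + 0.055Q → Q* = 2174.2268, P* = 130.0825.
At Q = 1532: demand price = 221.4 − 0.042·1532 = 157.056; supply price = 10.5 + 0.055·1532 = 94.76.
ΔQ = 2174.2268 − 1532 = 642.2268; wedge = 157.056 − 94.76 = 62.296.
Deadweight loss = ½ × 642.2268 × 62.296 = 20004.08.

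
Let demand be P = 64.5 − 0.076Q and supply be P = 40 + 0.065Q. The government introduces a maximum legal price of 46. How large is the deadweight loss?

467.72

Competitive equilibrium: 64.5 − 0.076Q = 40 + 0.065Q → Q* = 173.7589, P* = 51.2943.
At the ceiling P = 46, quantity supplied = (46 − 40)/0.065 = 92.3077.
Willingness to pay at Q' = 92.3077: 64.5 − 0.076·92.3077 = 57.4846.
ΔQ = 173.7589 − 92.3077 = 81.4512; wedge = 57.4846 − 46 = 11.4846.
Welfare loss = ½ × 81.4512 × 11.4846 = 467.72.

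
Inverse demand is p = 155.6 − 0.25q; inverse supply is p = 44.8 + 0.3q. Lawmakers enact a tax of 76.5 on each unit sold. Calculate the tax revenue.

Competitive equilibrium: 155.6 − 0.25q = 44.8 + 0.3q → q* = 201.4545, p* = 105.2364.
With the tax, the buyer price exceeds the seller price by 76.5: (155.6 − 0.25q) − (44.8 + 0.3q) = 76.5 → q' = 62.3636.
Tax revenue = 76.5 × 62.3636 = 4770.82.

4770.82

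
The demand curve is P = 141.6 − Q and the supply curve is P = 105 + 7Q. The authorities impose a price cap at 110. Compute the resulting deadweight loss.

Competitive equilibrium: 141.6 − Q = 105 + 7Q → Q* = 4.575, P* = 137.025.
At the ceiling P = 110, quantity supplied = (110 − 105)/7 = 0.7143.
Willingness to pay at Q' = 0.7143: 141.6 − 1·0.7143 = 140.8857.
ΔQ = 4.575 − 0.7143 = 3.8607; wedge = 140.8857 − 110 = 30.8857.
Deadweight loss = ½ × 3.8607 × 30.8857 = 59.62.

59.62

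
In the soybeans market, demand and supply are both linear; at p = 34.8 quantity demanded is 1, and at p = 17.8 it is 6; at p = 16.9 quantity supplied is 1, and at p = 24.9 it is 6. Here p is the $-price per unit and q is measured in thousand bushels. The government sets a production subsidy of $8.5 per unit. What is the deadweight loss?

$7.225 thousand

Demand slope = (17.8 − 34.8)/(6 − 1) = −3.4, so p = 38.2 − 3.4q.
Supply slope = (24.9 − 16.9)/(6 − 1) = 1.6, so p = 15.3 + 1.6q.
Competitive equilibrium: 38.2 − 3.4q = 15.3 + 1.6q → q* = 4.58, p* = 22.628.
The subsidy lowers effective supply by 8.5: p = 6.8 + 1.6q.
New quantity: 38.2 − 3.4q = 6.8 + 1.6q → q' = 6.28.
Overproduction Δq = 6.28 − 4.58 = 1.7; wedge = subsidy = 8.5.
Welfare loss = ½ × 1.7 × 8.5 = $7.225 thousand.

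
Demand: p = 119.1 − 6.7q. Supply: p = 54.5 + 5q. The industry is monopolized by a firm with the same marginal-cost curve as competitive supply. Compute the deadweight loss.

23.65

Competitive equilibrium: 119.1 − 6.7q = 54.5 + 5q → q* = 5.5214, p* = 82.1068.
Marginal revenue: MR = 119.1 − 13.4q. Set MR = MC: 119.1 − 13.4q = 54.5 + 5q → q_m = 3.5109.
Price p_m = 119.1 − 6.7·3.5109 = 95.577; MC(q_m) = 54.5 + 5·3.5109 = 72.0545.
Competitive q* = 5.5214, so Δq = 2.0105; wedge = 95.577 − 72.0545 = 23.5225.
Deadweight loss = ½ × 2.0105 × 23.5225 = 23.65.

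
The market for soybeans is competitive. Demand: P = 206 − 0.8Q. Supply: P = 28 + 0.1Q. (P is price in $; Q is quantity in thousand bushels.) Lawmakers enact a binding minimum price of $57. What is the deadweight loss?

$59.80 thousand

Competitive equilibrium: 206 − 0.8Q = 28 + 0.1Q → Q* = 197.7778, P* = 47.7778.
At the floor P = 57, quantity demanded = (206 − 57)/0.8 = 186.25.
Sellers' marginal cost at Q' = 186.25: 28 + 0.1·186.25 = 46.625.
ΔQ = 197.7778 − 186.25 = 11.5278; wedge = 57 − 46.625 = 10.375.
DWL = ½ × 11.5278 × 10.375 = $59.80 thousand.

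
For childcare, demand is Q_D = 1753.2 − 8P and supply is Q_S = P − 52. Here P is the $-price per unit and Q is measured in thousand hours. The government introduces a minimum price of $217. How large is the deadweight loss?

$9708.82 thousand

In inverse form: demand P = 219.15 − 0.125Q, supply P = 52 + Q.
Competitive equilibrium: 219.15 − 0.125Q = 52 + Q → Q* = 148.5778, P* = 200.5778.
At the floor P = 217, quantity demanded = (219.15 − 217)/0.125 = 17.2.
Sellers' marginal cost at Q' = 17.2: 52 + 1·17.2 = 69.2.
ΔQ = 148.5778 − 17.2 = 131.3778; wedge = 217 − 69.2 = 147.8.
Deadweight loss = ½ × 131.3778 × 147.8 = $9708.82 thousand.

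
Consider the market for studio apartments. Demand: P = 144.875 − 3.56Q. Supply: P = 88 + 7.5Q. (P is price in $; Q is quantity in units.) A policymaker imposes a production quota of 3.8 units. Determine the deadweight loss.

$9.97

Competitive equilibrium: 144.875 − 3.56Q = 88 + 7.5Q → Q* = 5.1424, P* = 126.568.
At Q = 3.8: demand price = 144.875 − 3.56·3.8 = 131.347; supply price = 88 + 7.5·3.8 = 116.5.
ΔQ = 5.1424 − 3.8 = 1.3424; wedge = 131.347 − 116.5 = 14.847.
Welfare loss = ½ × 1.3424 × 14.847 = $9.97.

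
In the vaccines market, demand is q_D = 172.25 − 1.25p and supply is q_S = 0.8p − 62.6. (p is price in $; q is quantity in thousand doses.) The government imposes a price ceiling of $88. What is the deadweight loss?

In inverse form: demand p = 137.8 − 0.8q, supply p = 78.25 + 1.25q.
Competitive equilibrium: 137.8 − 0.8q = 78.25 + 1.25q → q* = 29.0488, p* = 114.561.
At the ceiling p = 88, quantity supplied = (88 − 78.25)/1.25 = 7.8.
Willingness to pay at q' = 7.8: 137.8 − 0.8·7.8 = 131.56.
Δq = 29.0488 − 7.8 = 21.2488; wedge = 131.56 − 88 = 43.56.
DWL = ½ × 21.2488 × 43.56 = $462.80 thousand.

$462.80 thousand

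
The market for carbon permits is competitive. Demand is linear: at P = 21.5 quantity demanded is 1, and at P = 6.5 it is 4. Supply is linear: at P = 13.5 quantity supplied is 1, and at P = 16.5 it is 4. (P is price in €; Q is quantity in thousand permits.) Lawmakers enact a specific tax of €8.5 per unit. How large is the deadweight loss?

€6.02 thousand

Demand slope = (6.5 − 21.5)/(4 − 1) = −5, so P = 26.5 − 5Q.
Supply slope = (16.5 − 13.5)/(4 − 1) = 1, so P = 12.5 + Q.
Competitive equilibrium: 26.5 − 5Q = 12.5 + Q → Q* = 2.3333, P* = 14.8333.
With the tax, the buyer price exceeds the seller price by 8.5: (26.5 − 5Q) − (12.5 + Q) = 8.5 → Q' = 0.9167.
ΔQ = 2.3333 − 0.9167 = 1.4166; the wedge equals the tax, 8.5.
The triangle = ½ × 1.4166 × 8.5 = €6.02 thousand.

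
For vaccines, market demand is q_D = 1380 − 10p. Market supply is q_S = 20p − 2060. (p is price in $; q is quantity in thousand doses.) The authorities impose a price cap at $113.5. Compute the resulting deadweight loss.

In inverse form: demand p = 138 − 0.1q, supply p = 103 + 0.05q.
Competitive equilibrium: 138 − 0.1q = 103 + 0.05q → q* = 233.3333, p* = 114.6667.
At the ceiling p = 113.5, quantity supplied = (113.5 − 103)/0.05 = 210.
Willingness to pay at q' = 210: 138 − 0.1·210 = 117.
Δq = 233.3333 − 210 = 23.3333; wedge = 117 − 113.5 = 3.5.
The triangle = ½ × 23.3333 × 3.5 = $40.83 thousand.

$40.83 thousand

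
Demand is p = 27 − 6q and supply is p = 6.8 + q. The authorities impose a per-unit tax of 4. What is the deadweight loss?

1.14

Competitive equilibrium: 27 − 6q = 6.8 + q → q* = 2.8857, p* = 9.6857.
With the tax, the buyer price exceeds the seller price by 4: (27 − 6q) − (6.8 + q) = 4 → q' = 2.3143.
Δq = 2.8857 − 2.3143 = 0.5714; the wedge equals the tax, 4.
DWL = ½ × 0.5714 × 4 = 1.14.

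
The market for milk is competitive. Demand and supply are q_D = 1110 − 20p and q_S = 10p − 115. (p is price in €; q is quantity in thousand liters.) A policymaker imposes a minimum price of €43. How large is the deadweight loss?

€140.83 thousand

In inverse form: demand p = 55.5 − 0.05q, supply p = 11.5 + 0.1q.
Competitive equilibrium: 55.5 − 0.05q = 11.5 + 0.1q → q* = 293.3333, p* = 40.8333.
At the floor p = 43, quantity demanded = (55.5 − 43)/0.05 = 250.
Sellers' marginal cost at q' = 250: 11.5 + 0.1·250 = 36.5.
Δq = 293.3333 − 250 = 43.3333; wedge = 43 − 36.5 = 6.5.
DWL = ½ × 43.3333 × 6.5 = €140.83 thousand.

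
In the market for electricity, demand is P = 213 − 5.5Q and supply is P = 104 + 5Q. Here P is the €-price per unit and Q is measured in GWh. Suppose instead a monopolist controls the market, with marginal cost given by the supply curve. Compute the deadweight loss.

€66.85

Competitive equilibrium: 213 − 5.5Q = 104 + 5Q → Q* = 10.381, P* = 155.9048.
Marginal revenue: MR = 213 − 11Q. Set MR = MC: 213 − 11Q = 104 + 5Q → Q_m = 6.8125.
Price P_m = 213 − 5.5·6.8125 = 175.5313; MC(Q_m) = 104 + 5·6.8125 = 138.0625.
Competitive Q* = 10.381, so ΔQ = 3.5685; wedge = 175.5313 − 138.0625 = 37.4688.
Deadweight loss = ½ × 3.5685 × 37.4688 = €66.85.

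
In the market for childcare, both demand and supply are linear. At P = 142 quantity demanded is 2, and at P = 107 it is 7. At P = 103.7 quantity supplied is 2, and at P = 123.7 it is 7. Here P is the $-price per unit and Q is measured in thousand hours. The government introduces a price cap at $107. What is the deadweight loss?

Demand slope = (107 − 142)/(7 − 2) = −7, so P = 156 − 7Q.
Supply slope = (123.7 − 103.7)/(7 − 2) = 4, so P = 95.7 + 4Q.
Competitive equilibrium: 156 − 7Q = 95.7 + 4Q → Q* = 5.4818, P* = 117.6273.
At the ceiling P = 107, quantity supplied = (107 − 95.7)/4 = 2.825.
Willingness to pay at Q' = 2.825: 156 − 7·2.825 = 136.225.
ΔQ = 5.4818 − 2.825 = 2.6568; wedge = 136.225 − 107 = 29.225.
Welfare loss = ½ × 2.6568 × 29.225 = $38.82 thousand.

$38.82 thousand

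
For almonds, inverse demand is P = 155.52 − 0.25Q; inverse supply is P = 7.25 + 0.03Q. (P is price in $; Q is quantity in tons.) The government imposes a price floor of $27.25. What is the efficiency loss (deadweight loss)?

$37.91

Competitive equilibrium: 155.52 − 0.25Q = 7.25 + 0.03Q → Q* = 529.5357, P* = 23.1361.
At the floor P = 27.25, quantity demanded = (155.52 − 27.25)/0.25 = 513.08.
Sellers' marginal cost at Q' = 513.08: 7.25 + 0.03·513.08 = 22.6424.
ΔQ = 529.5357 − 513.08 = 16.4557; wedge = 27.25 − 22.6424 = 4.6076.
Welfare loss = ½ × 16.4557 × 4.6076 = $37.91.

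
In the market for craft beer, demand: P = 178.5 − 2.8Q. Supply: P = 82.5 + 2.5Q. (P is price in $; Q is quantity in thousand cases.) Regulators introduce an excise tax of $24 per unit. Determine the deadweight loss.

Competitive equilibrium: 178.5 − 2.8Q = 82.5 + 2.5Q → Q* = 18.1132, P* = 127.783.
With the tax, the buyer price exceeds the seller price by 24: (178.5 − 2.8Q) − (82.5 + 2.5Q) = 24 → Q' = 13.5849.
ΔQ = 18.1132 − 13.5849 = 4.5283; the wedge equals the tax, 24.
DWL = ½ × 4.5283 × 24 = $54.34 thousand.

$54.34 thousand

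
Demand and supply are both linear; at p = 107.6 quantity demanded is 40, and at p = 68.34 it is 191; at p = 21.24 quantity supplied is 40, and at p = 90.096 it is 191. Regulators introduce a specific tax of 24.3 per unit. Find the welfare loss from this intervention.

412.35

Demand slope = (68.34 − 107.6)/(191 − 40) = −0.26, so p = 118 − 0.26q.
Supply slope = (90.096 − 21.24)/(191 − 40) = 0.456, so p = 3 + 0.456q.
Competitive equilibrium: 118 − 0.26q = 3 + 0.456q → q* = 160.6145, p* = 76.2402.
With the tax, the buyer price exceeds the seller price by 24.3: (118 − 0.26q) − (3 + 0.456q) = 24.3 → q' = 126.676.
Δq = 160.6145 − 126.676 = 33.9385; the wedge equals the tax, 24.3.
The triangle = ½ × 33.9385 × 24.3 = 412.35.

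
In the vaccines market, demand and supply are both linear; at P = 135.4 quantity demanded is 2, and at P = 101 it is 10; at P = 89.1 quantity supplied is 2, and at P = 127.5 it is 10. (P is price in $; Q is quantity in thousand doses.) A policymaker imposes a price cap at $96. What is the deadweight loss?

$60.63 thousand

Demand slope = (101 − 135.4)/(10 − 2) = −4.3, so P = 144 − 4.3Q.
Supply slope = (127.5 − 89.1)/(10 − 2) = 4.8, so P = 79.5 + 4.8Q.
Competitive equilibrium: 144 − 4.3Q = 79.5 + 4.8Q → Q* = 7.0879, P* = 113.522.
At the ceiling P = 96, quantity supplied = (96 − 79.5)/4.8 = 3.4375.
Willingness to pay at Q' = 3.4375: 144 − 4.3·3.4375 = 129.2188.
ΔQ = 7.0879 − 3.4375 = 3.6504; wedge = 129.2188 − 96 = 33.2188.
Welfare loss = ½ × 3.6504 × 33.2188 = $60.63 thousand.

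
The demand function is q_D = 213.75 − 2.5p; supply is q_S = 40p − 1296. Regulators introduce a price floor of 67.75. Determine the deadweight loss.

1379.32

In inverse form: demand p = 85.5 − 0.4q, supply p = 32.4 + 0.025q.
Competitive equilibrium: 85.5 − 0.4q = 32.4 + 0.025q → q* = 124.9412, p* = 35.5235.
At the floor p = 67.75, quantity demanded = (85.5 − 67.75)/0.4 = 44.375.
Sellers' marginal cost at q' = 44.375: 32.4 + 0.025·44.375 = 33.5094.
Δq = 124.9412 − 44.375 = 80.5662; wedge = 67.75 − 33.5094 = 34.2406.
Deadweight loss = ½ × 80.5662 × 34.2406 = 1379.32.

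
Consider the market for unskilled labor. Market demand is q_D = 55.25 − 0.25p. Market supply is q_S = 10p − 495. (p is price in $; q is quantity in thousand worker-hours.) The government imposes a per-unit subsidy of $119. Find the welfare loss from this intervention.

In inverse form: demand p = 221 − 4q, supply p = 49.5 + 0.1q.
Competitive equilibrium: 221 − 4q = 49.5 + 0.1q → q* = 41.8293, p* = 53.6829.
The subsidy lowers effective supply by 119: p = 0.1q − 69.5.
New quantity: 221 − 4q = 0.1q − 69.5 → q' = 70.8537.
Overproduction Δq = 70.8537 − 41.8293 = 29.0244; wedge = subsidy = 119.
DWL = ½ × 29.0244 × 119 = $1726.95 thousand.

$1726.95 thousand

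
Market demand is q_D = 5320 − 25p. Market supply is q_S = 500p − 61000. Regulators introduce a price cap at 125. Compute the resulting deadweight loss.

9200.48

In inverse form: demand p = 212.8 − 0.04q, supply p = 122 + 0.002q.
Competitive equilibrium: 212.8 − 0.04q = 122 + 0.002q → q* = 2161.9048, p* = 126.3238.
At the ceiling p = 125, quantity supplied = (125 − 122)/0.002 = 1500.
Willingness to pay at q' = 1500: 212.8 − 0.04·1500 = 152.8.
Δq = 2161.9048 − 1500 = 661.9048; wedge = 152.8 − 125 = 27.8.
Deadweight loss = ½ × 661.9048 × 27.8 = 9200.48.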